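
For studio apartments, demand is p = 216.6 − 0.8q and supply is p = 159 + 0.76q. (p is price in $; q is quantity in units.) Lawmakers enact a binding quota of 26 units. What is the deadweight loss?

$93.06

Competitive equilibrium: 216.6 − 0.8q = 159 + 0.76q → q* = 36.9231, p* = 187.0615.
At q = 26: demand price = 216.6 − 0.8·26 = 195.8; supply price = 159 + 0.76·26 = 178.76.
Δq = 36.9231 − 26 = 10.9231; wedge = 195.8 − 178.76 = 17.04.
Deadweight loss = ½ × 10.9231 × 17.04 = $93.06.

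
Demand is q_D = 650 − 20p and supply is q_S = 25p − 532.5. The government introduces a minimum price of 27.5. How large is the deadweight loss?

In inverse form: demand p = 32.5 − 0.05q, supply p = 21.3 + 0.04q.
Competitive equilibrium: 32.5 − 0.05q = 21.3 + 0.04q → q* = 124.4444, p* = 26.2778.
At the floor p = 27.5, quantity demanded = (32.5 − 27.5)/0.05 = 100.
Sellers' marginal cost at q' = 100: 21.3 + 0.04·100 = 25.3.
Δq = 124.4444 − 100 = 24.4444; wedge = 27.5 − 25.3 = 2.2.
Deadweight loss = ½ × 24.4444 × 2.2 = 26.89.

26.89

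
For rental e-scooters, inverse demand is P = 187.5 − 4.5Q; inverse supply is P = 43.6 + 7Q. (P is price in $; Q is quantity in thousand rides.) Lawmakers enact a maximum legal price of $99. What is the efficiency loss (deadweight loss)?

$121.60 thousand

Competitive equilibrium: 187.5 − 4.5Q = 43.6 + 7Q → Q* = 12.513, P* = 131.1913.
At the ceiling P = 99, quantity supplied = (99 − 43.6)/7 = 7.9143.
Willingness to pay at Q' = 7.9143: 187.5 − 4.5·7.9143 = 151.8857.
ΔQ = 12.513 − 7.9143 = 4.5987; wedge = 151.8857 − 99 = 52.8857.
Deadweight loss = ½ × 4.5987 × 52.8857 = $121.60 thousand.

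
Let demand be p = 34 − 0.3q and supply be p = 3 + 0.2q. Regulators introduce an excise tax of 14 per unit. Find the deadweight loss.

196

Competitive equilibrium: 34 − 0.3q = 3 + 0.2q → q* = 62, p* = 15.4.
With the tax, the buyer price exceeds the seller price by 14: (34 − 0.3q) − (3 + 0.2q) = 14 → q' = 34.
Δq = 62 − 34 = 28; the wedge equals the tax, 14.
Deadweight loss = ½ × 28 × 14 = 196.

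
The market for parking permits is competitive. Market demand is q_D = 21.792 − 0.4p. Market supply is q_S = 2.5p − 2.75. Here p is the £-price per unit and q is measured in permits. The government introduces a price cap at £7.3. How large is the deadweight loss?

£12.25

In inverse form: demand p = 54.48 − 2.5q, supply p = 1.1 + 0.4q.
Competitive equilibrium: 54.48 − 2.5q = 1.1 + 0.4q → q* = 18.4069, p* = 8.4628.
At the ceiling p = 7.3, quantity supplied = (7.3 − 1.1)/0.4 = 15.5.
Willingness to pay at q' = 15.5: 54.48 − 2.5·15.5 = 15.73.
Δq = 18.4069 − 15.5 = 2.9069; wedge = 15.73 − 7.3 = 8.43.
DWL = ½ × 2.9069 × 8.43 = £12.25.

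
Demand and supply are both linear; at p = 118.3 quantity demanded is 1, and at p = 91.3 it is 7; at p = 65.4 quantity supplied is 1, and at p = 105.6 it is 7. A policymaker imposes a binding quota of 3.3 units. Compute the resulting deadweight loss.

Demand slope = (91.3 − 118.3)/(7 − 1) = −4.5, so p = 122.8 − 4.5q.
Supply slope = (105.6 − 65.4)/(7 − 1) = 6.7, so p = 58.7 + 6.7q.
Competitive equilibrium: 122.8 − 4.5q = 58.7 + 6.7q → q* = 5.7232, p* = 97.0455.
At q = 3.3: demand price = 122.8 − 4.5·3.3 = 107.95; supply price = 58.7 + 6.7·3.3 = 80.81.
Δq = 5.7232 − 3.3 = 2.4232; wedge = 107.95 − 80.81 = 27.14.
DWL = ½ × 2.4232 × 27.14 = 32.88.

32.88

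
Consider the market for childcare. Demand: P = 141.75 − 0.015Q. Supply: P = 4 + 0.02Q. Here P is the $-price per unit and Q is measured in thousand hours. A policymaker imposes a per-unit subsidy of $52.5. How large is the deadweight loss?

Competitive equilibrium: 141.75 − 0.015Q = 4 + 0.02Q → Q* = 3935.7143, P* = 82.7143.
The subsidy lowers effective supply by 52.5: P = 0.02Q − 48.5.
New quantity: 141.75 − 0.015Q = 0.02Q − 48.5 → Q' = 5435.7143.
Overproduction ΔQ = 5435.7143 − 3935.7143 = 1500; wedge = subsidy = 52.5.
Deadweight loss = ½ × 1500 × 52.5 = $39375 thousand.

$39375 thousand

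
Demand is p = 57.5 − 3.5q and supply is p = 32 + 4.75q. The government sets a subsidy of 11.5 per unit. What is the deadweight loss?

Competitive equilibrium: 57.5 − 3.5q = 32 + 4.75q → q* = 3.09091, p* = 46.68182.
The subsidy lowers effective supply by 11.5: p = 20.5 + 4.75q.
New quantity: 57.5 − 3.5q = 20.5 + 4.75q → q' = 4.48485.
Overproduction Δq = 4.48485 − 3.09091 = 1.39394; wedge = subsidy = 11.5.
DWL = ½ × 1.39394 × 11.5 = 8.02.

8.02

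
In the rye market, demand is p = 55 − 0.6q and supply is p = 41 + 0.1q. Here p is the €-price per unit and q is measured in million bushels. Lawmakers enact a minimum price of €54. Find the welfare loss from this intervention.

Competitive equilibrium: 55 − 0.6q = 41 + 0.1q → q* = 20, p* = 43.
At the floor p = 54, quantity demanded = (55 − 54)/0.6 = 1.6667.
Sellers' marginal cost at q' = 1.6667: 41 + 0.1·1.6667 = 41.1667.
Δq = 20 − 1.6667 = 18.3333; wedge = 54 − 41.1667 = 12.8333.
The triangle = ½ × 18.3333 × 12.8333 = €117.64 million.

€117.64 million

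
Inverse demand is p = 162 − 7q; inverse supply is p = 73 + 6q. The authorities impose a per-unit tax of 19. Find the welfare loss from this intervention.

13.88

Competitive equilibrium: 162 − 7q = 73 + 6q → q* = 6.84615, p* = 114.07692.
With the tax, the buyer price exceeds the seller price by 19: (162 − 7q) − (73 + 6q) = 19 → q' = 5.38462.
Δq = 6.84615 − 5.38462 = 1.46153; the wedge equals the tax, 19.
Deadweight loss = ½ × 1.46153 × 19 = 13.88.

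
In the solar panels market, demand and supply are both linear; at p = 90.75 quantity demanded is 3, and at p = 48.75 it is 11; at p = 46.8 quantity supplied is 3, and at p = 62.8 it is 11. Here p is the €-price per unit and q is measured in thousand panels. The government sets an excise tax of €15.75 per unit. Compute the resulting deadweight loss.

€17.11 thousand

Demand slope = (48.75 − 90.75)/(11 − 3) = −5.25, so p = 106.5 − 5.25q.
Supply slope = (62.8 − 46.8)/(11 − 3) = 2, so p = 40.8 + 2q.
Competitive equilibrium: 106.5 − 5.25q = 40.8 + 2q → q* = 9.0621, p* = 58.9241.
With the tax, the buyer price exceeds the seller price by 15.75: (106.5 − 5.25q) − (40.8 + 2q) = 15.75 → q' = 6.8897.
Δq = 9.0621 − 6.8897 = 2.1724; the wedge equals the tax, 15.75.
DWL = ½ × 2.1724 × 15.75 = €17.11 thousand.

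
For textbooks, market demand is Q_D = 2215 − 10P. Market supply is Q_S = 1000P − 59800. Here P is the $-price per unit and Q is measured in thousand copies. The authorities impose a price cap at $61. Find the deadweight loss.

$8120.05 thousand

In inverse form: demand P = 221.5 − 0.1Q, supply P = 59.8 + 0.001Q.
Competitive equilibrium: 221.5 − 0.1Q = 59.8 + 0.001Q → Q* = 1600.9901, P* = 61.401.
At the ceiling P = 61, quantity supplied = (61 − 59.8)/0.001 = 1200.
Willingness to pay at Q' = 1200: 221.5 − 0.1·1200 = 101.5.
ΔQ = 1600.9901 − 1200 = 400.9901; wedge = 101.5 − 61 = 40.5.
DWL = ½ × 400.9901 × 40.5 = $8120.05 thousand.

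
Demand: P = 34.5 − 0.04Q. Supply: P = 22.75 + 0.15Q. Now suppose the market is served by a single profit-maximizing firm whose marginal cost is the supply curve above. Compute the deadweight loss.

10.99

Competitive equilibrium: 34.5 − 0.04Q = 22.75 + 0.15Q → Q* = 61.8421, P* = 32.0263.
Marginal revenue: MR = 34.5 − 0.08Q. Set MR = MC: 34.5 − 0.08Q = 22.75 + 0.15Q → Q_m = 51.087.
Price P_m = 34.5 − 0.04·51.087 = 32.4565; MC(Q_m) = 22.75 + 0.15·51.087 = 30.4131.
Competitive Q* = 61.8421, so ΔQ = 10.7551; wedge = 32.4565 − 30.4131 = 2.0434.
The triangle = ½ × 10.7551 × 2.0434 = 10.99.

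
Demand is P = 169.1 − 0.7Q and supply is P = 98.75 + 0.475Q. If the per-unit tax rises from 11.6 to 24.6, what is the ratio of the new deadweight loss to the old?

4.497

Competitive equilibrium: 169.1 − 0.7Q = 98.75 + 0.475Q → Q* = 59.8723, P* = 127.1894.
For a per-unit tax t: ΔQ = t/1.175, so DWL = ½·t·(t/1.175) = t²/2.35.
At t = 11.6: DWL = 57.260. At t = 24.6: DWL = 257.515.
Ratio = (24.6/11.6)² = 4.497.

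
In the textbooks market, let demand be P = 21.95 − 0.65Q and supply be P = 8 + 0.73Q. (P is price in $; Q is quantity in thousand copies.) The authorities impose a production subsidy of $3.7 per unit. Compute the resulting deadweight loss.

Competitive equilibrium: 21.95 − 0.65Q = 8 + 0.73Q → Q* = 10.1087, P* = 15.3793.
The subsidy lowers effective supply by 3.7: P = 4.3 + 0.73Q.
New quantity: 21.95 − 0.65Q = 4.3 + 0.73Q → Q' = 12.7899.
Overproduction ΔQ = 12.7899 − 10.1087 = 2.6812; wedge = subsidy = 3.7.
Deadweight loss = ½ × 2.6812 × 3.7 = $4.96 thousand.

$4.96 thousand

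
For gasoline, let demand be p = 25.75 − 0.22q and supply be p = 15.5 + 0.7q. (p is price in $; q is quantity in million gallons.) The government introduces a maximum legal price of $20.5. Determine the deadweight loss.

$7.35 million

Competitive equilibrium: 25.75 − 0.22q = 15.5 + 0.7q → q* = 11.1413, p* = 23.2989.
At the ceiling p = 20.5, quantity supplied = (20.5 − 15.5)/0.7 = 7.1429.
Willingness to pay at q' = 7.1429: 25.75 − 0.22·7.1429 = 24.1786.
Δq = 11.1413 − 7.1429 = 3.9984; wedge = 24.1786 − 20.5 = 3.6786.
DWL = ½ × 3.9984 × 3.6786 = $7.35 million.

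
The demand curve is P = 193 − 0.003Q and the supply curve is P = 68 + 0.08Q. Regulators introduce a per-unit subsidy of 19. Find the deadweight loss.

Competitive equilibrium: 193 − 0.003Q = 68 + 0.08Q → Q* = 1506.0241, P* = 188.4819.
The subsidy lowers effective supply by 19: P = 49 + 0.08Q.
New quantity: 193 − 0.003Q = 49 + 0.08Q → Q' = 1734.9398.
Overproduction ΔQ = 1734.9398 − 1506.0241 = 228.9157; wedge = subsidy = 19.
DWL = ½ × 228.9157 × 19 = 2174.70.

2174.70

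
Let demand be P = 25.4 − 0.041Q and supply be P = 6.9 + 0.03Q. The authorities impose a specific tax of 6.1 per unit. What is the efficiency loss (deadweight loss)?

262.04

Competitive equilibrium: 25.4 − 0.041Q = 6.9 + 0.03Q → Q* = 260.5634, P* = 14.7169.
With the tax, the buyer price exceeds the seller price by 6.1: (25.4 − 0.041Q) − (6.9 + 0.03Q) = 6.1 → Q' = 174.6479.
ΔQ = 260.5634 − 174.6479 = 85.9155; the wedge equals the tax, 6.1.
DWL = ½ × 85.9155 × 6.1 = 262.04.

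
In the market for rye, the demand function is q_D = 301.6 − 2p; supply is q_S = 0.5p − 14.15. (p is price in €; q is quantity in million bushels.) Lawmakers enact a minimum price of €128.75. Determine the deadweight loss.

In inverse form: demand p = 150.8 − 0.5q, supply p = 28.3 + 2q.
Competitive equilibrium: 150.8 − 0.5q = 28.3 + 2q → q* = 49, p* = 126.3.
At the floor p = 128.75, quantity demanded = (150.8 − 128.75)/0.5 = 44.1.
Sellers' marginal cost at q' = 44.1: 28.3 + 2·44.1 = 116.5.
Δq = 49 − 44.1 = 4.9; wedge = 128.75 − 116.5 = 12.25.
DWL = ½ × 4.9 × 12.25 = €30.01 million.

€30.01 million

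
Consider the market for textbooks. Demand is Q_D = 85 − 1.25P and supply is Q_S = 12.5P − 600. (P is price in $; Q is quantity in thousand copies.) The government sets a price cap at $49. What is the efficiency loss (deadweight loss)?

$46.02 thousand

In inverse form: demand P = 68 − 0.8Q, supply P = 48 + 0.08Q.
Competitive equilibrium: 68 − 0.8Q = 48 + 0.08Q → Q* = 22.7273, P* = 49.8182.
At the ceiling P = 49, quantity supplied = (49 − 48)/0.08 = 12.5.
Willingness to pay at Q' = 12.5: 68 − 0.8·12.5 = 58.
ΔQ = 22.7273 − 12.5 = 10.2273; wedge = 58 − 49 = 9.
The triangle = ½ × 10.2273 × 9 = $46.02 thousand.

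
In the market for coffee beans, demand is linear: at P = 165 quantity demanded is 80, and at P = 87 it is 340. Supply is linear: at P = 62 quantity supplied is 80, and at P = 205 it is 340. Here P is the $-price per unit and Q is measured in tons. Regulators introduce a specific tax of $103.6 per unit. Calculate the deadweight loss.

Demand slope = (87 − 165)/(340 − 80) = −0.3, so P = 189 − 0.3Q.
Supply slope = (205 − 62)/(340 − 80) = 0.55, so P = 18 + 0.55Q.
Competitive equilibrium: 189 − 0.3Q = 18 + 0.55Q → Q* = 201.1765, P* = 128.6471.
With the tax, the buyer price exceeds the seller price by 103.6: (189 − 0.3Q) − (18 + 0.55Q) = 103.6 → Q' = 79.2941.
ΔQ = 201.1765 − 79.2941 = 121.8824; the wedge equals the tax, 103.6.
Welfare loss = ½ × 121.8824 × 103.6 = $6313.51.

$6313.51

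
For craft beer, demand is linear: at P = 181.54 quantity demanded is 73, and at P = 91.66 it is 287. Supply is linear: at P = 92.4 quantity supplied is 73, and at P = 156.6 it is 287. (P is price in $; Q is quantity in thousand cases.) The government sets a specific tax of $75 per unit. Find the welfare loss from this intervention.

Demand slope = (91.66 − 181.54)/(287 − 73) = −0.42, so P = 212.2 − 0.42Q.
Supply slope = (156.6 − 92.4)/(287 − 73) = 0.3, so P = 70.5 + 0.3Q.
Competitive equilibrium: 212.2 − 0.42Q = 70.5 + 0.3Q → Q* = 196.8056, P* = 129.5417.
With the tax, the buyer price exceeds the seller price by 75: (212.2 − 0.42Q) − (70.5 + 0.3Q) = 75 → Q' = 92.6389.
ΔQ = 196.8056 − 92.6389 = 104.1667; the wedge equals the tax, 75.
DWL = ½ × 104.1667 × 75 = $3906.25 thousand.

$3906.25 thousand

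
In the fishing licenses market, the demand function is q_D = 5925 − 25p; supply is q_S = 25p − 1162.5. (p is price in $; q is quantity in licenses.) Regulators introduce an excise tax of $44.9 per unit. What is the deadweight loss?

In inverse form: demand p = 237 − 0.04q, supply p = 46.5 + 0.04q.
Competitive equilibrium: 237 − 0.04q = 46.5 + 0.04q → q* = 2381.25, p* = 141.75.
With the tax, the buyer price exceeds the seller price by 44.9: (237 − 0.04q) − (46.5 + 0.04q) = 44.9 → q' = 1820.
Δq = 2381.25 − 1820 = 561.25; the wedge equals the tax, 44.9.
DWL = ½ × 561.25 × 44.9 = $12600.06.

$12600.06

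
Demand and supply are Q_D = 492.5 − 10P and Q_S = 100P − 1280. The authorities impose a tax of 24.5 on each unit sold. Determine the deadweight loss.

2728.41

In inverse form: demand P = 49.25 − 0.1Q, supply P = 12.8 + 0.01Q.
Competitive equilibrium: 49.25 − 0.1Q = 12.8 + 0.01Q → Q* = 331.3636, P* = 16.1136.
With the tax, the buyer price exceeds the seller price by 24.5: (49.25 − 0.1Q) − (12.8 + 0.01Q) = 24.5 → Q' = 108.6364.
ΔQ = 331.3636 − 108.6364 = 222.7272; the wedge equals the tax, 24.5.
DWL = ½ × 222.7272 × 24.5 = 2728.41.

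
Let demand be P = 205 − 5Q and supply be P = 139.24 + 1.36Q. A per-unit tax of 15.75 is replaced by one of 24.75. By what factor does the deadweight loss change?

2.469

Competitive equilibrium: 205 − 5Q = 139.24 + 1.36Q → Q* = 10.3396, P* = 153.3019.
For a per-unit tax t: ΔQ = t/6.36, so DWL = ½·t·(t/6.36) = t²/12.72.
At t = 15.75: DWL = 19.502. At t = 24.75: DWL = 48.157.
Ratio = (24.75/15.75)² = 2.469.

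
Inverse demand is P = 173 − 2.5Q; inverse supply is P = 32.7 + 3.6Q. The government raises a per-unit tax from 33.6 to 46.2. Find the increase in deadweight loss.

Competitive equilibrium: 173 − 2.5Q = 32.7 + 3.6Q → Q* = 23, P* = 115.5.
For a per-unit tax t: ΔQ = t/6.1, so DWL = ½·t·(t/6.1) = t²/12.2.
At t = 33.6: DWL = 92.538. At t = 46.2: DWL = 174.954.
Increase = 174.954 − 92.538 = 82.42.

82.42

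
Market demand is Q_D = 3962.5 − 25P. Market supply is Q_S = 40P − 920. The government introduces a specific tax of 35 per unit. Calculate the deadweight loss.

In inverse form: demand P = 158.5 − 0.04Q, supply P = 23 + 0.025Q.
Competitive equilibrium: 158.5 − 0.04Q = 23 + 0.025Q → Q* = 2084.6154, P* = 75.1154.
With the tax, the buyer price exceeds the seller price by 35: (158.5 − 0.04Q) − (23 + 0.025Q) = 35 → Q' = 1546.1538.
ΔQ = 2084.6154 − 1546.1538 = 538.4616; the wedge equals the tax, 35.
Welfare loss = ½ × 538.4616 × 35 = 9423.08.

9423.08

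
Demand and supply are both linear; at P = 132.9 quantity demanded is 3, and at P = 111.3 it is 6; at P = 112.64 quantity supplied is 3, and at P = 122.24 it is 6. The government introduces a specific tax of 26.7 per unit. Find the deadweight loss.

Demand slope = (111.3 − 132.9)/(6 − 3) = −7.2, so P = 154.5 − 7.2Q.
Supply slope = (122.24 − 112.64)/(6 − 3) = 3.2, so P = 103.04 + 3.2Q.
Competitive equilibrium: 154.5 − 7.2Q = 103.04 + 3.2Q → Q* = 4.9481, P* = 118.8738.
With the tax, the buyer price exceeds the seller price by 26.7: (154.5 − 7.2Q) − (103.04 + 3.2Q) = 26.7 → Q' = 2.3808.
ΔQ = 4.9481 − 2.3808 = 2.5673; the wedge equals the tax, 26.7.
Deadweight loss = ½ × 2.5673 × 26.7 = 34.27.

34.27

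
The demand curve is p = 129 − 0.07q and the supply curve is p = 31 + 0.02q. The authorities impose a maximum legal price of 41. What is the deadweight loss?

Competitive equilibrium: 129 − 0.07q = 31 + 0.02q → q* = 1088.8889, p* = 52.7778.
At the ceiling p = 41, quantity supplied = (41 − 31)/0.02 = 500.
Willingness to pay at q' = 500: 129 − 0.07·500 = 94.
Δq = 1088.8889 − 500 = 588.8889; wedge = 94 − 41 = 53.
Deadweight loss = ½ × 588.8889 × 53 = 15605.56.

15605.56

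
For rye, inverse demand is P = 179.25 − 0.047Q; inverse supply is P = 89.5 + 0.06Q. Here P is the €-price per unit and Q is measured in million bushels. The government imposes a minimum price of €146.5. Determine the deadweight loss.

€1078.42 million

Competitive equilibrium: 179.25 − 0.047Q = 89.5 + 0.06Q → Q* = 838.785, P* = 139.8271.
At the floor P = 146.5, quantity demanded = (179.25 − 146.5)/0.047 = 696.8085.
Sellers' marginal cost at Q' = 696.8085: 89.5 + 0.06·696.8085 = 131.3085.
ΔQ = 838.785 − 696.8085 = 141.9765; wedge = 146.5 − 131.3085 = 15.1915.
The triangle = ½ × 141.9765 × 15.1915 = €1078.42 million.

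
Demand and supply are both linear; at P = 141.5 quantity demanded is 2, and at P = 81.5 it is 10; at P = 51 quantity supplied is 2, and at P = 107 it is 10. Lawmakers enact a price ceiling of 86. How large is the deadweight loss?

Demand slope = (81.5 − 141.5)/(10 − 2) = −7.5, so P = 156.5 − 7.5Q.
Supply slope = (107 − 51)/(10 − 2) = 7, so P = 37 + 7Q.
Competitive equilibrium: 156.5 − 7.5Q = 37 + 7Q → Q* = 8.2414, P* = 94.6897.
At the ceiling P = 86, quantity supplied = (86 − 37)/7 = 7.
Willingness to pay at Q' = 7: 156.5 − 7.5·7 = 104.
ΔQ = 8.2414 − 7 = 1.2414; wedge = 104 − 86 = 18.
The triangle = ½ × 1.2414 × 18 = 11.17.

11.17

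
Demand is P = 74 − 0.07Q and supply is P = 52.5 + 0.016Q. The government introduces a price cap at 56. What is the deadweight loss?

Competitive equilibrium: 74 − 0.07Q = 52.5 + 0.016Q → Q* = 250, P* = 56.5.
At the ceiling P = 56, quantity supplied = (56 − 52.5)/0.016 = 218.75.
Willingness to pay at Q' = 218.75: 74 − 0.07·218.75 = 58.6875.
ΔQ = 250 − 218.75 = 31.25; wedge = 58.6875 − 56 = 2.6875.
The triangle = ½ × 31.25 × 2.6875 = 41.99.

41.99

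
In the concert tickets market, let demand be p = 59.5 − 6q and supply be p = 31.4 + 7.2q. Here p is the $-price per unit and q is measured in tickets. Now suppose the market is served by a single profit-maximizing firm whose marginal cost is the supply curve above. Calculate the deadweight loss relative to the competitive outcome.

$2.92

Competitive equilibrium: 59.5 − 6q = 31.4 + 7.2q → q* = 2.1288, p* = 46.7273.
Marginal revenue: MR = 59.5 − 12q. Set MR = MC: 59.5 − 12q = 31.4 + 7.2q → q_m = 1.4635.
Price p_m = 59.5 − 6·1.4635 = 50.719; MC(q_m) = 31.4 + 7.2·1.4635 = 41.9372.
Competitive q* = 2.1288, so Δq = 0.6653; wedge = 50.719 − 41.9372 = 8.7818.
The triangle = ½ × 0.6653 × 8.7818 = $2.92.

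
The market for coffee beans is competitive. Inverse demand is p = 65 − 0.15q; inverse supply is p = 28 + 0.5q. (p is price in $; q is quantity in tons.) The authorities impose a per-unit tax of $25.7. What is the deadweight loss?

$508.07

Competitive equilibrium: 65 − 0.15q = 28 + 0.5q → q* = 56.9231, p* = 56.4615.
With the tax, the buyer price exceeds the seller price by 25.7: (65 − 0.15q) − (28 + 0.5q) = 25.7 → q' = 17.3846.
Δq = 56.9231 − 17.3846 = 39.5385; the wedge equals the tax, 25.7.
The triangle = ½ × 39.5385 × 25.7 = $508.07.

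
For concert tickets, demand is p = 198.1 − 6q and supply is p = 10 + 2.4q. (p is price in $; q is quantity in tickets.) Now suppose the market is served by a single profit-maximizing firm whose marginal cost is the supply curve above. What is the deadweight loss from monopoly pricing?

$365.63

Competitive equilibrium: 198.1 − 6q = 10 + 2.4q → q* = 22.39286, p* = 63.74286.
Marginal revenue: MR = 198.1 − 12q. Set MR = MC: 198.1 − 12q = 10 + 2.4q → q_m = 13.0625.
Price p_m = 198.1 − 6·13.0625 = 119.725; MC(q_m) = 10 + 2.4·13.0625 = 41.35.
Competitive q* = 22.39286, so Δq = 9.33036; wedge = 119.725 − 41.35 = 78.375.
Deadweight loss = ½ × 9.33036 × 78.375 = $365.63.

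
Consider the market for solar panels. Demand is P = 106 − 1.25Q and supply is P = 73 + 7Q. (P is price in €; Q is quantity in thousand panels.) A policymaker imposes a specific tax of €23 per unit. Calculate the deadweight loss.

Competitive equilibrium: 106 − 1.25Q = 73 + 7Q → Q* = 4, P* = 101.
With the tax, the buyer price exceeds the seller price by 23: (106 − 1.25Q) − (73 + 7Q) = 23 → Q' = 1.2121.
ΔQ = 4 − 1.2121 = 2.7879; the wedge equals the tax, 23.
DWL = ½ × 2.7879 × 23 = €32.06 thousand.

€32.06 thousand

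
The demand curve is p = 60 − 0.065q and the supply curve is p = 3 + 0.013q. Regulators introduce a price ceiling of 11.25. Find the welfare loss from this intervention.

Competitive equilibrium: 60 − 0.065q = 3 + 0.013q → q* = 730.7692, p* = 12.5.
At the ceiling p = 11.25, quantity supplied = (11.25 − 3)/0.013 = 634.6154.
Willingness to pay at q' = 634.6154: 60 − 0.065·634.6154 = 18.75.
Δq = 730.7692 − 634.6154 = 96.1538; wedge = 18.75 − 11.25 = 7.5.
DWL = ½ × 96.1538 × 7.5 = 360.58.

360.58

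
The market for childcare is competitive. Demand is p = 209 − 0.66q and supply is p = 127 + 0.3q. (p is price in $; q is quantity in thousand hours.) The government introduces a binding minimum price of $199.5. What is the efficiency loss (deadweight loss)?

$2421.23 thousand

Competitive equilibrium: 209 − 0.66q = 127 + 0.3q → q* = 85.4167, p* = 152.625.
At the floor p = 199.5, quantity demanded = (209 − 199.5)/0.66 = 14.3939.
Sellers' marginal cost at q' = 14.3939: 127 + 0.3·14.3939 = 131.3182.
Δq = 85.4167 − 14.3939 = 71.0228; wedge = 199.5 − 131.3182 = 68.1818.
Welfare loss = ½ × 71.0228 × 68.1818 = $2421.23 thousand.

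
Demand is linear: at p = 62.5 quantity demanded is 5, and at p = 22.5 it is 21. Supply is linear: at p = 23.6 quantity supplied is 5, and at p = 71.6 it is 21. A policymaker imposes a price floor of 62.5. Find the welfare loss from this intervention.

Demand slope = (22.5 − 62.5)/(21 − 5) = −2.5, so p = 75 − 2.5q.
Supply slope = (71.6 − 23.6)/(21 − 5) = 3, so p = 8.6 + 3q.
Competitive equilibrium: 75 − 2.5q = 8.6 + 3q → q* = 12.0727, p* = 44.8182.
At the floor p = 62.5, quantity demanded = (75 − 62.5)/2.5 = 5.
Sellers' marginal cost at q' = 5: 8.6 + 3·5 = 23.6.
Δq = 12.0727 − 5 = 7.0727; wedge = 62.5 − 23.6 = 38.9.
The triangle = ½ × 7.0727 × 38.9 = 137.56.

137.56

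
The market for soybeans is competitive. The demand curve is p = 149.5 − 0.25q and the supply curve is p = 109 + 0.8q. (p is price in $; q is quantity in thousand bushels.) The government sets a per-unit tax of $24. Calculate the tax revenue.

Competitive equilibrium: 149.5 − 0.25q = 109 + 0.8q → q* = 38.5714, p* = 139.8571.
With the tax, the buyer price exceeds the seller price by 24: (149.5 − 0.25q) − (109 + 0.8q) = 24 → q' = 15.7143.
Tax revenue = 24 × 15.7143 = $377.14 thousand.

$377.14 thousand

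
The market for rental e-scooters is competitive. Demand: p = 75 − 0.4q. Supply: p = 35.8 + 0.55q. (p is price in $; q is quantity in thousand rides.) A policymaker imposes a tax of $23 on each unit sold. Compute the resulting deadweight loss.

$278.42 thousand

Competitive equilibrium: 75 − 0.4q = 35.8 + 0.55q → q* = 41.2632, p* = 58.4947.
With the tax, the buyer price exceeds the seller price by 23: (75 − 0.4q) − (35.8 + 0.55q) = 23 → q' = 17.0526.
Δq = 41.2632 − 17.0526 = 24.2106; the wedge equals the tax, 23.
The triangle = ½ × 24.2106 × 23 = $278.42 thousand.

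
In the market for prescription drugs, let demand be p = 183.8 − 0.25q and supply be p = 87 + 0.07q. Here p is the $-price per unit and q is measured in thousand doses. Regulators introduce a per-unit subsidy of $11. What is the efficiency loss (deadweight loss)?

Competitive equilibrium: 183.8 − 0.25q = 87 + 0.07q → q* = 302.5, p* = 108.175.
The subsidy lowers effective supply by 11: p = 76 + 0.07q.
New quantity: 183.8 − 0.25q = 76 + 0.07q → q' = 336.875.
Overproduction Δq = 336.875 − 302.5 = 34.375; wedge = subsidy = 11.
Welfare loss = ½ × 34.375 × 11 = $189.06 thousand.

$189.06 thousand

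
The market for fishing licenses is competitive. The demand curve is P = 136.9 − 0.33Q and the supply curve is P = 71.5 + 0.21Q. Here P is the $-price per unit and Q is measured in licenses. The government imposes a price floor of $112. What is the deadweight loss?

$562.82

Competitive equilibrium: 136.9 − 0.33Q = 71.5 + 0.21Q → Q* = 121.1111, P* = 96.9333.
At the floor P = 112, quantity demanded = (136.9 − 112)/0.33 = 75.4545.
Sellers' marginal cost at Q' = 75.4545: 71.5 + 0.21·75.4545 = 87.3454.
ΔQ = 121.1111 − 75.4545 = 45.6566; wedge = 112 − 87.3454 = 24.6546.
The triangle = ½ × 45.6566 × 24.6546 = $562.82.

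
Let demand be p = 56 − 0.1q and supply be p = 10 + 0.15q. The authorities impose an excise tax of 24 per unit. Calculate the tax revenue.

2112

Competitive equilibrium: 56 − 0.1q = 10 + 0.15q → q* = 184, p* = 37.6.
With the tax, the buyer price exceeds the seller price by 24: (56 − 0.1q) − (10 + 0.15q) = 24 → q' = 88.
Tax revenue = 24 × 88 = 2112.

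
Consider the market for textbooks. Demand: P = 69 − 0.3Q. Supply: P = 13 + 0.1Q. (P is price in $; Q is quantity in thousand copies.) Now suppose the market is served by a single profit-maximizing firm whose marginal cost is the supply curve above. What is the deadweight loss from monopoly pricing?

Competitive equilibrium: 69 − 0.3Q = 13 + 0.1Q → Q* = 140, P* = 27.
Marginal revenue: MR = 69 − 0.6Q. Set MR = MC: 69 − 0.6Q = 13 + 0.1Q → Q_m = 80.
Price P_m = 69 − 0.3·80 = 45; MC(Q_m) = 13 + 0.1·80 = 21.
Competitive Q* = 140, so ΔQ = 60; wedge = 45 − 21 = 24.
The triangle = ½ × 60 × 24 = $720 thousand.

$720 thousand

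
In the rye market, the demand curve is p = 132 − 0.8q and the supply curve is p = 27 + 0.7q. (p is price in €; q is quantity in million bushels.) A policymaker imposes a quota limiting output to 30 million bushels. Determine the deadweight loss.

Competitive equilibrium: 132 − 0.8q = 27 + 0.7q → q* = 70, p* = 76.
At q = 30: demand price = 132 − 0.8·30 = 108; supply price = 27 + 0.7·30 = 48.
Δq = 70 − 30 = 40; wedge = 108 − 48 = 60.
Deadweight loss = ½ × 40 × 60 = €1200 million.

€1200 million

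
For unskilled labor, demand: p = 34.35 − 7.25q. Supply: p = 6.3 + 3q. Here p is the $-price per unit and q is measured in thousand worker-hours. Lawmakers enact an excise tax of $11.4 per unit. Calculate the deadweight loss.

$6.34 thousand

Competitive equilibrium: 34.35 − 7.25q = 6.3 + 3q → q* = 2.7366, p* = 14.5098.
With the tax, the buyer price exceeds the seller price by 11.4: (34.35 − 7.25q) − (6.3 + 3q) = 11.4 → q' = 1.6244.
Δq = 2.7366 − 1.6244 = 1.1122; the wedge equals the tax, 11.4.
The triangle = ½ × 1.1122 × 11.4 = $6.34 thousand.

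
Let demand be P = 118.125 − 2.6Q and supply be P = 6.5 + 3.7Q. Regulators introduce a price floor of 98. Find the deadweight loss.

313.61

Competitive equilibrium: 118.125 − 2.6Q = 6.5 + 3.7Q → Q* = 17.7183, P* = 72.0575.
At the floor P = 98, quantity demanded = (118.125 − 98)/2.6 = 7.7404.
Sellers' marginal cost at Q' = 7.7404: 6.5 + 3.7·7.7404 = 35.1395.
ΔQ = 17.7183 − 7.7404 = 9.9779; wedge = 98 − 35.1395 = 62.8605.
The triangle = ½ × 9.9779 × 62.8605 = 313.61.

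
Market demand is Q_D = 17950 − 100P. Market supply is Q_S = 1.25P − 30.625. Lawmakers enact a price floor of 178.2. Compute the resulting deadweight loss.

1524.75

In inverse form: demand P = 179.5 − 0.01Q, supply P = 24.5 + 0.8Q.
Competitive equilibrium: 179.5 − 0.01Q = 24.5 + 0.8Q → Q* = 191.358, P* = 177.5864.
At the floor P = 178.2, quantity demanded = (179.5 − 178.2)/0.01 = 130.
Sellers' marginal cost at Q' = 130: 24.5 + 0.8·130 = 128.5.
ΔQ = 191.358 − 130 = 61.358; wedge = 178.2 − 128.5 = 49.7.
The triangle = ½ × 61.358 × 49.7 = 1524.75.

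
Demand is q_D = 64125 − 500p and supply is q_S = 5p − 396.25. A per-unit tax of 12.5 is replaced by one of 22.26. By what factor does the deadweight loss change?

3.171

In inverse form: demand p = 128.25 − 0.002q, supply p = 79.25 + 0.2q.
Competitive equilibrium: 128.25 − 0.002q = 79.25 + 0.2q → q* = 242.5743, p* = 127.7649.
For a per-unit tax t: Δq = t/0.202, so DWL = ½·t·(t/0.202) = t²/0.404.
At t = 12.5: DWL = 386.757. At t = 22.26: DWL = 1226.504.
Ratio = (22.26/12.5)² = 3.171.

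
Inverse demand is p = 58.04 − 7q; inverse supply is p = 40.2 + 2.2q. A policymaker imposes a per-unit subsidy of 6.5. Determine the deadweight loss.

Competitive equilibrium: 58.04 − 7q = 40.2 + 2.2q → q* = 1.9391, p* = 44.4661.
The subsidy lowers effective supply by 6.5: p = 33.7 + 2.2q.
New quantity: 58.04 − 7q = 33.7 + 2.2q → q' = 2.6457.
Overproduction Δq = 2.6457 − 1.9391 = 0.7066; wedge = subsidy = 6.5.
Welfare loss = ½ × 0.7066 × 6.5 = 2.30.

2.30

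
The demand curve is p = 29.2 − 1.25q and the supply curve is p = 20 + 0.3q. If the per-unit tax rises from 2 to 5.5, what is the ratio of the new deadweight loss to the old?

Competitive equilibrium: 29.2 − 1.25q = 20 + 0.3q → q* = 5.9355, p* = 21.7806.
For a per-unit tax t: Δq = t/1.55, so DWL = ½·t·(t/1.55) = t²/3.1.
At t = 2: DWL = 1.290. At t = 5.5: DWL = 9.758.
Ratio = (5.5/2)² = 7.5625.

7.5625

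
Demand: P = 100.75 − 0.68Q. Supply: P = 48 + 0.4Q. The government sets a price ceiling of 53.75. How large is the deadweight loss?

641.53

Competitive equilibrium: 100.75 − 0.68Q = 48 + 0.4Q → Q* = 48.8426, P* = 67.537.
At the ceiling P = 53.75, quantity supplied = (53.75 − 48)/0.4 = 14.375.
Willingness to pay at Q' = 14.375: 100.75 − 0.68·14.375 = 90.975.
ΔQ = 48.8426 − 14.375 = 34.4676; wedge = 90.975 − 53.75 = 37.225.
Welfare loss = ½ × 34.4676 × 37.225 = 641.53.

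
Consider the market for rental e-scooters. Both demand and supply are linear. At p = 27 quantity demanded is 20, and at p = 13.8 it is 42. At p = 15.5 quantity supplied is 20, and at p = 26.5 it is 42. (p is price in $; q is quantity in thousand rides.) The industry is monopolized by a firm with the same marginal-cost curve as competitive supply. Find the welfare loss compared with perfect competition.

Demand slope = (13.8 − 27)/(42 − 20) = −0.6, so p = 39 − 0.6q.
Supply slope = (26.5 − 15.5)/(42 − 20) = 0.5, so p = 5.5 + 0.5q.
Competitive equilibrium: 39 − 0.6q = 5.5 + 0.5q → q* = 30.4545, p* = 20.7273.
Marginal revenue: MR = 39 − 1.2q. Set MR = MC: 39 − 1.2q = 5.5 + 0.5q → q_m = 19.7059.
Price p_m = 39 − 0.6·19.7059 = 27.1765; MC(q_m) = 5.5 + 0.5·19.7059 = 15.353.
Competitive q* = 30.4545, so Δq = 10.7486; wedge = 27.1765 − 15.353 = 11.8235.
DWL = ½ × 10.7486 × 11.8235 = $63.54 thousand.

$63.54 thousand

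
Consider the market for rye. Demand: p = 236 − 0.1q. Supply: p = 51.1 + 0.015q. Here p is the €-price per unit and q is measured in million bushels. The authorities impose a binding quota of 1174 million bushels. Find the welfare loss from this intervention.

Competitive equilibrium: 236 − 0.1q = 51.1 + 0.015q → q* = 1607.8261, p* = 75.2174.
At q = 1174: demand price = 236 − 0.1·1174 = 118.6; supply price = 51.1 + 0.015·1174 = 68.71.
Δq = 1607.8261 − 1174 = 433.8261; wedge = 118.6 − 68.71 = 49.89.
Welfare loss = ½ × 433.8261 × 49.89 = €10821.79 million.

€10821.79 million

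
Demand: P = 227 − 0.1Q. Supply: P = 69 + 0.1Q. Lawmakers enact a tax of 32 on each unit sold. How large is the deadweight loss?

Competitive equilibrium: 227 − 0.1Q = 69 + 0.1Q → Q* = 790, P* = 148.
With the tax, the buyer price exceeds the seller price by 32: (227 − 0.1Q) − (69 + 0.1Q) = 32 → Q' = 630.
ΔQ = 790 − 630 = 160; the wedge equals the tax, 32.
DWL = ½ × 160 × 32 = 2560.

2560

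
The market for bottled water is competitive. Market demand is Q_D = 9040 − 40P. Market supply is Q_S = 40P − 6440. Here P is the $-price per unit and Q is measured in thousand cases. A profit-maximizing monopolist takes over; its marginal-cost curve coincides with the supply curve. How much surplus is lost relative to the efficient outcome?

In inverse form: demand P = 226 − 0.025Q, supply P = 161 + 0.025Q.
Competitive equilibrium: 226 − 0.025Q = 161 + 0.025Q → Q* = 1300, P* = 193.5.
Marginal revenue: MR = 226 − 0.05Q. Set MR = MC: 226 − 0.05Q = 161 + 0.025Q → Q_m = 866.66667.
Price P_m = 226 − 0.025·866.66667 = 204.33333; MC(Q_m) = 161 + 0.025·866.66667 = 182.66667.
Competitive Q* = 1300, so ΔQ = 433.33333; wedge = 204.33333 − 182.66667 = 21.66666.
Welfare loss = ½ × 433.33333 × 21.66666 = $4694.44 thousand.

$4694.44 thousand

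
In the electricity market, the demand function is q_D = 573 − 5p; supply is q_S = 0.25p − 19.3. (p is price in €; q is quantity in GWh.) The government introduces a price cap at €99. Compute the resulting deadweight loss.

In inverse form: demand p = 114.6 − 0.2q, supply p = 77.2 + 4q.
Competitive equilibrium: 114.6 − 0.2q = 77.2 + 4q → q* = 8.9048, p* = 112.819.
At the ceiling p = 99, quantity supplied = (99 − 77.2)/4 = 5.45.
Willingness to pay at q' = 5.45: 114.6 − 0.2·5.45 = 113.51.
Δq = 8.9048 − 5.45 = 3.4548; wedge = 113.51 − 99 = 14.51.
The triangle = ½ × 3.4548 × 14.51 = €25.06.

€25.06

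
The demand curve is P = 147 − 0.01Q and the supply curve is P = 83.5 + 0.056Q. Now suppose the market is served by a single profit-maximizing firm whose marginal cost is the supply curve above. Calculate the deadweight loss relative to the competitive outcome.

528.87

Competitive equilibrium: 147 − 0.01Q = 83.5 + 0.056Q → Q* = 962.12121, P* = 137.37879.
Marginal revenue: MR = 147 − 0.02Q. Set MR = MC: 147 − 0.02Q = 83.5 + 0.056Q → Q_m = 835.52632.
Price P_m = 147 − 0.01·835.52632 = 138.64474; MC(Q_m) = 83.5 + 0.056·835.52632 = 130.28947.
Competitive Q* = 962.12121, so ΔQ = 126.59489; wedge = 138.64474 − 130.28947 = 8.35527.
Deadweight loss = ½ × 126.59489 × 8.35527 = 528.87.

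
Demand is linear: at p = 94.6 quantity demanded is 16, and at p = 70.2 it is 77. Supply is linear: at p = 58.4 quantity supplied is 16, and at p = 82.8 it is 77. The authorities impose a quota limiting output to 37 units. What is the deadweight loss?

235.225

Demand slope = (70.2 − 94.6)/(77 − 16) = −0.4, so p = 101 − 0.4q.
Supply slope = (82.8 − 58.4)/(77 − 16) = 0.4, so p = 52 + 0.4q.
Competitive equilibrium: 101 − 0.4q = 52 + 0.4q → q* = 61.25, p* = 76.5.
At q = 37: demand price = 101 − 0.4·37 = 86.2; supply price = 52 + 0.4·37 = 66.8.
Δq = 61.25 − 37 = 24.25; wedge = 86.2 − 66.8 = 19.4.
Welfare loss = ½ × 24.25 × 19.4 = 235.225.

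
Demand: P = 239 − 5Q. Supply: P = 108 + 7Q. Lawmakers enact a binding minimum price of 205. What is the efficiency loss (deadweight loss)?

Competitive equilibrium: 239 − 5Q = 108 + 7Q → Q* = 10.9167, P* = 184.4167.
At the floor P = 205, quantity demanded = (239 − 205)/5 = 6.8.
Sellers' marginal cost at Q' = 6.8: 108 + 7·6.8 = 155.6.
ΔQ = 10.9167 − 6.8 = 4.1167; wedge = 205 − 155.6 = 49.4.
Welfare loss = ½ × 4.1167 × 49.4 = 101.68.

101.68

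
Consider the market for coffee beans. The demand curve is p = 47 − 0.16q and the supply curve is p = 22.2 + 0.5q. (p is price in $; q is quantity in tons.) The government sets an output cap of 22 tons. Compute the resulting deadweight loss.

Competitive equilibrium: 47 − 0.16q = 22.2 + 0.5q → q* = 37.5758, p* = 40.9879.
At q = 22: demand price = 47 − 0.16·22 = 43.48; supply price = 22.2 + 0.5·22 = 33.2.
Δq = 37.5758 − 22 = 15.5758; wedge = 43.48 − 33.2 = 10.28.
Welfare loss = ½ × 15.5758 × 10.28 = $80.06.

$80.06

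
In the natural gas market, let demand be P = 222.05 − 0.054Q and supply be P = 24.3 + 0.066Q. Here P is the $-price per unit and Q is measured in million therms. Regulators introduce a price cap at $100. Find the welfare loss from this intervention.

Competitive equilibrium: 222.05 − 0.054Q = 24.3 + 0.066Q → Q* = 1647.91667, P* = 133.0625.
At the ceiling P = 100, quantity supplied = (100 − 24.3)/0.066 = 1146.9697.
Willingness to pay at Q' = 1146.9697: 222.05 − 0.054·1146.9697 = 160.11364.
ΔQ = 1647.91667 − 1146.9697 = 500.94697; wedge = 160.11364 − 100 = 60.11364.
Deadweight loss = ½ × 500.94697 × 60.11364 = $15056.87 million.

$15056.87 million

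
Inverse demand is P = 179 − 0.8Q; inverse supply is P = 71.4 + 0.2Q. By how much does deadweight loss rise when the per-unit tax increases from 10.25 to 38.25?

Competitive equilibrium: 179 − 0.8Q = 71.4 + 0.2Q → Q* = 107.6, P* = 92.92.
For a per-unit tax t: ΔQ = t/1, so DWL = ½·t·(t/1) = t²/2.
At t = 10.25: DWL = 52.531. At t = 38.25: DWL = 731.531.
Increase = 731.531 − 52.531 = 679.

679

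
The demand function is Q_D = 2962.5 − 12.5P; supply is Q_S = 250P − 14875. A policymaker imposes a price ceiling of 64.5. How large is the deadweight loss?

In inverse form: demand P = 237 − 0.08Q, supply P = 59.5 + 0.004Q.
Competitive equilibrium: 237 − 0.08Q = 59.5 + 0.004Q → Q* = 2113.0952, P* = 67.9524.
At the ceiling P = 64.5, quantity supplied = (64.5 − 59.5)/0.004 = 1250.
Willingness to pay at Q' = 1250: 237 − 0.08·1250 = 137.
ΔQ = 2113.0952 − 1250 = 863.0952; wedge = 137 − 64.5 = 72.5.
DWL = ½ × 863.0952 × 72.5 = 31287.20.

31287.20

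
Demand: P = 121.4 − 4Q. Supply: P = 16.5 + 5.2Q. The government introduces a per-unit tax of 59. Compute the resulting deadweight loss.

Competitive equilibrium: 121.4 − 4Q = 16.5 + 5.2Q → Q* = 11.40217, P* = 75.7913.
With the tax, the buyer price exceeds the seller price by 59: (121.4 − 4Q) − (16.5 + 5.2Q) = 59 → Q' = 4.98913.
ΔQ = 11.40217 − 4.98913 = 6.41304; the wedge equals the tax, 59.
DWL = ½ × 6.41304 × 59 = 189.18.

189.18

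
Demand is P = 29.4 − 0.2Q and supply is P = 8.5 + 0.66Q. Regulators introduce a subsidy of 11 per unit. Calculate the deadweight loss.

Competitive equilibrium: 29.4 − 0.2Q = 8.5 + 0.66Q → Q* = 24.3023, P* = 24.5395.
The subsidy lowers effective supply by 11: P = 0.66Q − 2.5.
New quantity: 29.4 − 0.2Q = 0.66Q − 2.5 → Q' = 37.093.
Overproduction ΔQ = 37.093 − 24.3023 = 12.7907; wedge = subsidy = 11.
The triangle = ½ × 12.7907 × 11 = 70.35.

70.35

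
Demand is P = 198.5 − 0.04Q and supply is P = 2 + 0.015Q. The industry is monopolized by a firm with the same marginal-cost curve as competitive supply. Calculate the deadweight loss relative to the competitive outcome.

62230.77

Competitive equilibrium: 198.5 − 0.04Q = 2 + 0.015Q → Q* = 3572.72727, P* = 55.59091.
Marginal revenue: MR = 198.5 − 0.08Q. Set MR = MC: 198.5 − 0.08Q = 2 + 0.015Q → Q_m = 2068.42105.
Price P_m = 198.5 − 0.04·2068.42105 = 115.76316; MC(Q_m) = 2 + 0.015·2068.42105 = 33.02632.
Competitive Q* = 3572.72727, so ΔQ = 1504.30622; wedge = 115.76316 − 33.02632 = 82.73684.
Deadweight loss = ½ × 1504.30622 × 82.73684 = 62230.77.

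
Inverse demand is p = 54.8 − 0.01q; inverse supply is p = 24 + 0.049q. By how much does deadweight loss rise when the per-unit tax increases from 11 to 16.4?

1253.90

Competitive equilibrium: 54.8 − 0.01q = 24 + 0.049q → q* = 522.0339, p* = 49.5797.
For a per-unit tax t: Δq = t/0.059, so DWL = ½·t·(t/0.059) = t²/0.118.
At t = 11: DWL = 1025.424. At t = 16.4: DWL = 2279.322.
Increase = 2279.322 − 1025.424 = 1253.90.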